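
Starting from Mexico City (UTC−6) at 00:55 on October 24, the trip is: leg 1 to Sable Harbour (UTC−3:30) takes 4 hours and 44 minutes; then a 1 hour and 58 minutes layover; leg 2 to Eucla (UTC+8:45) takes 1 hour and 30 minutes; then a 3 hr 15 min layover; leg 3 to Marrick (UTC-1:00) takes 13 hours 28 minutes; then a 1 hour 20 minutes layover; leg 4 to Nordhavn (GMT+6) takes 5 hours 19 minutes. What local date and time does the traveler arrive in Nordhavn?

Convert departure to UTC: 00:55 + 6:00 = 06:55 UTC on Oct 24.
Add 4 hours and 44 minutes leg 1 → 11:39 UTC.
Add 1 hour 58 minutes layover in Sable Harbour → 13:37 UTC.
Add 1 hour 30 minutes leg 2 → 15:07 UTC.
Add 3 hours 15 minutes layover in Eucla → 18:22 UTC.
Add 13 hours 28 minutes leg 3 → 07:50 UTC (Oct 25).
Add 1 hour and 20 minutes layover in Marrick → 09:10 UTC.
Add 5 hours and 19 minutes leg 4 → 14:29 UTC.
Nordhavn is UTC+6:00, so local arrival = 14:29 + 6:00 = 20:29 on Oct 25.

20:29 on October 25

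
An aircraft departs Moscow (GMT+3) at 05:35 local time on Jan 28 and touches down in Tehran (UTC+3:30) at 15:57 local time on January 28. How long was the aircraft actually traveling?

9 hours 52 minutes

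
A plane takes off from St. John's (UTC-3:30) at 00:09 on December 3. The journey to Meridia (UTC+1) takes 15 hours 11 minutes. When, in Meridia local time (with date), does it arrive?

Convert departure to UTC: 00:09 + 3:30 = 03:39 UTC on Dec 3.
Add 15 hours 11 minutes travel time → 18:50 UTC.
Meridia is UTC+1:00, so local arrival = 18:50 + 1:00 = 19:50 on Dec 3.

19:50 on December 3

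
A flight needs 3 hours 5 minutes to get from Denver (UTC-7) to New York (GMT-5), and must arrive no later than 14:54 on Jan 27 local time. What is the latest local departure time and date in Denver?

Target arrival in UTC: 14:54 + 5:00 = 19:54 on Jan 27.
Subtract 3 hours and 5 minutes → departure 16:49 UTC on Jan 27.
Denver is UTC−7:00: 16:49 − 7:00 = 09:49 on Jan 27.

09:49 on January 27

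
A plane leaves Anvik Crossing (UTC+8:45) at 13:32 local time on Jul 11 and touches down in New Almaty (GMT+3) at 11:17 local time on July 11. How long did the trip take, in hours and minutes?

3 hours 30 minutes

New Almaty is 5:45 behind Anvik Crossing.
Clock-face elapsed time (ignoring zones) is −2 hours 15 minutes.
Actual elapsed = −2 hours 15 minutes + 5:45 = 3 hours 30 minutes.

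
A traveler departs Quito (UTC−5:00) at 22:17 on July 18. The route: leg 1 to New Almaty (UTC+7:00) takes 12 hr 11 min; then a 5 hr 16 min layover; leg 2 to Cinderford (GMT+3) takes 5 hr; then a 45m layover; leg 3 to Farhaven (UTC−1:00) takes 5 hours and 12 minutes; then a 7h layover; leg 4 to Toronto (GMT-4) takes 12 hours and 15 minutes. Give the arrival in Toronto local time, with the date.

22:56 on July 20

Convert departure to UTC: 22:17 + 5:00 = 03:17 UTC on Jul 19.
Add 12 hours 11 minutes leg 1 → 15:28 UTC.
Add 5 hours and 16 minutes layover in New Almaty → 20:44 UTC.
Add 5 hours leg 2 → 01:44 UTC (Jul 20).
Add 45 minutes layover in Cinderford → 02:29 UTC.
Add 5 hours and 12 minutes leg 3 → 07:41 UTC.
Add 7 hours layover in Farhaven → 14:41 UTC.
Add 12 hours and 15 minutes leg 4 → 02:56 UTC (Jul 21).
Toronto is UTC−4:00, so local arrival = 02:56 − 4:00 = 22:56 on Jul 20.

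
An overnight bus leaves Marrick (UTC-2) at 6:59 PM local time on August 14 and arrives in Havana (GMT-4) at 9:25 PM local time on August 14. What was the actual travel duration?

Departure in UTC: 6:59 PM + 2:00 = 8:59 PM on Aug 14.
Arrival in UTC: 9:25 PM + 4:00 = 1:25 AM on Aug 15.
Elapsed = 1:25 AM − 8:59 PM (+1 day) = 4 hours 26 minutes.

4 hours 26 minutes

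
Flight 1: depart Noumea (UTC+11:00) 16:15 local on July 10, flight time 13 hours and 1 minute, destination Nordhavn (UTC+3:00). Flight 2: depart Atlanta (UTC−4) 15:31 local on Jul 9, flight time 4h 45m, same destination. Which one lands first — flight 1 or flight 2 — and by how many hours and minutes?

the second, by 18 hours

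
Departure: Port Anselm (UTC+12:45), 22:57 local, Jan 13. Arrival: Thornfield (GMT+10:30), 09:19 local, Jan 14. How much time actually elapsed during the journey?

12 hours 37 minutes

Departure in UTC: 22:57 − 12:45 = 10:12 on Jan 13.
Arrival in UTC: 09:19 − 10:30 = 22:49 on Jan 13.
Elapsed = 22:49 − 10:12 = 12 hours 37 minutes.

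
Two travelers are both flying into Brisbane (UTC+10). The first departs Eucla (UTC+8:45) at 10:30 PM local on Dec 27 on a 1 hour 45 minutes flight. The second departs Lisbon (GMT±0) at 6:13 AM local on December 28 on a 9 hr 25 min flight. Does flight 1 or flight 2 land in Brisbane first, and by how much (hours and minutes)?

the first, by 24 hours 8 minutes

Flight 1 in UTC: 10:30 PM − 8:45 = 1:45 PM on Dec 27.
+1 hour 45 minutes → arrive 3:30 PM UTC on Dec 27.
Flight 2 departs at 6:13 AM UTC (Dec 28).
+9 hours 25 minutes → arrive 3:38 PM UTC on Dec 28.
Flight 1 lands earlier by 24 hours 8 minutes.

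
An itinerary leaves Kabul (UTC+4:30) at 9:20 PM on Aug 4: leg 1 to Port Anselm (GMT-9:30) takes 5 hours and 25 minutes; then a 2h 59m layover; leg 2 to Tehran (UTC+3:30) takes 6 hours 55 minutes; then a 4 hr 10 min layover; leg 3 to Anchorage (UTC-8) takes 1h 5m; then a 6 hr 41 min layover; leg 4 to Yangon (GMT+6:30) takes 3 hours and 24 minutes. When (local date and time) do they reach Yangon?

Convert departure to UTC: 9:20 PM − 4:30 = 4:50 PM UTC on Aug 4.
Add 5 hours 25 minutes leg 1 → 10:15 PM UTC.
Add 2 hours 59 minutes layover in Port Anselm → 1:14 AM UTC (Aug 5).
Add 6 hours and 55 minutes leg 2 → 8:09 AM UTC.
Add 4 hours 10 minutes layover in Tehran → 12:19 PM UTC.
Add 1 hour and 5 minutes leg 3 → 1:24 PM UTC.
Add 6 hours 41 minutes layover in Anchorage → 8:05 PM UTC.
Add 3 hours and 24 minutes leg 4 → 11:29 PM UTC.
Yangon is UTC+6:30, so local arrival = 11:29 PM + 6:30 = 5:59 AM on Aug 6.

5:59 AM on August 6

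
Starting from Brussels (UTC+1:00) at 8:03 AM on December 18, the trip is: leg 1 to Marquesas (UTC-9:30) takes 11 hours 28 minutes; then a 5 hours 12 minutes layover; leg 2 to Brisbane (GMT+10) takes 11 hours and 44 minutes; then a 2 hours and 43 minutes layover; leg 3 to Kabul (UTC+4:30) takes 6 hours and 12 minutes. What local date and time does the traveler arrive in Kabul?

Convert departure to UTC: 8:03 AM − 1:00 = 7:03 AM UTC on Dec 18.
Add 11 hours and 28 minutes leg 1 → 6:31 PM UTC.
Add 5 hours and 12 minutes layover in Marquesas → 11:43 PM UTC.
Add 11 hours 44 minutes leg 2 → 11:27 AM UTC (Dec 19).
Add 2 hours and 43 minutes layover in Brisbane → 2:10 PM UTC.
Add 6 hours and 12 minutes leg 3 → 8:22 PM UTC.
Kabul is UTC+4:30, so local arrival = 8:22 PM + 4:30 = 12:52 AM on Dec 20.

12:52 AM on Dec 20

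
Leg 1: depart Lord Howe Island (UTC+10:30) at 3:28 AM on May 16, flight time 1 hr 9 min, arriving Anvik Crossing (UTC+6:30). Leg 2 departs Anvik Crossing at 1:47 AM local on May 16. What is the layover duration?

Convert departure to UTC: 3:28 AM − 10:30 = 4:58 PM UTC on May 15.
Add 1 hour and 9 minutes flight time → 6:07 PM UTC.
Anvik Crossing is UTC+6:30, so local arrival = 6:07 PM + 6:30 = 12:37 AM on May 16.
Layover = 1:47 AM − 12:37 AM = 1 hour 10 minutes.

1 hour 10 minutes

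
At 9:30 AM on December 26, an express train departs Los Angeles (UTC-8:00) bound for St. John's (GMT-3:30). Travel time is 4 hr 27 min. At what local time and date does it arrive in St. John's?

6:27 PM on December 26

Convert departure to UTC: 9:30 AM + 8:00 = 5:30 PM UTC on Dec 26.
Add 4 hours and 27 minutes travel time → 9:57 PM UTC.
St. John's is UTC−3:30, so local arrival = 9:57 PM − 3:30 = 6:27 PM on Dec 26.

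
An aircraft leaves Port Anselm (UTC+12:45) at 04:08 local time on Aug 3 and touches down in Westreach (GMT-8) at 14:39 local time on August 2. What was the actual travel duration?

7 hours 16 minutes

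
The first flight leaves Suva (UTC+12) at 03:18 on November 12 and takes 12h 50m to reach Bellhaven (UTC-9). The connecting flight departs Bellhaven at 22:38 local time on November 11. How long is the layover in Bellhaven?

Convert departure to UTC: 03:18 − 12:00 = 15:18 UTC on Nov 11.
Add 12 hours 50 minutes flight time → 04:08 UTC (Nov 12).
Bellhaven is UTC−9:00, so local arrival = 04:08 − 9:00 = 19:08 on Nov 11.
Layover = 22:38 − 19:08 = 3 hours 30 minutes.

3 hours 30 minutes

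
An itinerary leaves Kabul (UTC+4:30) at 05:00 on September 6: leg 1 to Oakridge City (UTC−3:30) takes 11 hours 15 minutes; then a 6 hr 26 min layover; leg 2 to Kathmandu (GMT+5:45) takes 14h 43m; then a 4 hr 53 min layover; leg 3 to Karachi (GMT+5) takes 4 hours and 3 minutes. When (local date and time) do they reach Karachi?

22:50 on September 7

Convert departure to UTC: 05:00 − 4:30 = 00:30 UTC on Sep 6.
Add 11 hours and 15 minutes leg 1 → 11:45 UTC.
Add 6 hours 26 minutes layover in Oakridge City → 18:11 UTC.
Add 14 hours 43 minutes leg 2 → 08:54 UTC (Sep 7).
Add 4 hours and 53 minutes layover in Kathmandu → 13:47 UTC.
Add 4 hours 3 minutes leg 3 → 17:50 UTC.
Karachi is UTC+5:00, so local arrival = 17:50 + 5:00 = 22:50 on Sep 7.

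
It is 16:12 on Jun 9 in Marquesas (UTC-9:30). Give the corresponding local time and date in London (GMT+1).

London is 10:30 ahead of Marquesas.
Shift by the zone difference: 16:12 + 10:30 = 02:42 on Jun 10 in London.

02:42 on June 10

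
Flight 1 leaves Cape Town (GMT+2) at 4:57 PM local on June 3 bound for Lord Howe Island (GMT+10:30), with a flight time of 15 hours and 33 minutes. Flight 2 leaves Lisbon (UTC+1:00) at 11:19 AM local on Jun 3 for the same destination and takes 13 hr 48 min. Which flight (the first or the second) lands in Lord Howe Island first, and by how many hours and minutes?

the second, by 6 hours 23 minutes

Flight 1 in UTC: 4:57 PM − 2:00 = 2:57 PM on Jun 3.
+15 hours 33 minutes → arrive 6:30 AM UTC on Jun 4.
Flight 2 in UTC: 11:19 AM − 1:00 = 10:19 AM on Jun 3.
+13 hours 48 minutes → arrive 12:07 AM UTC on Jun 4.
Flight 2 lands earlier by 6 hours 23 minutes.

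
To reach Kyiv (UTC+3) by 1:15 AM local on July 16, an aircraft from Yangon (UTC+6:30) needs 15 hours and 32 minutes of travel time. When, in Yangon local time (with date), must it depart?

1:13 PM on July 15

Target arrival in UTC: 1:15 AM − 3:00 = 10:15 PM on Jul 15.
Subtract 15 hours 32 minutes → departure 6:43 AM UTC on Jul 15.
Yangon is UTC+6:30: 6:43 AM + 6:30 = 1:13 PM on Jul 15.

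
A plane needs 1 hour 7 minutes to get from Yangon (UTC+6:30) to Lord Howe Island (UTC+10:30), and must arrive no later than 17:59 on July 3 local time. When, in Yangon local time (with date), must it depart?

12:52 on July 3

Target arrival in UTC: 17:59 − 10:30 = 07:29 on Jul 3.
Subtract 1 hour 7 minutes → departure 06:22 UTC on Jul 3.
Yangon is UTC+6:30: 06:22 + 6:30 = 12:52 on Jul 3.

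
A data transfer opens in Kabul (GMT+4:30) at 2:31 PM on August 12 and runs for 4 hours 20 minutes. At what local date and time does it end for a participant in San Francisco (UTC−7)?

Convert start to UTC: 2:31 PM − 4:30 = 10:01 AM UTC on Aug 12.
Add 4 hours and 20 minutes duration → 2:21 PM UTC.
San Francisco is UTC−7:00, so local end time = 2:21 PM − 7:00 = 7:21 AM on Aug 12.

7:21 AM on Aug 12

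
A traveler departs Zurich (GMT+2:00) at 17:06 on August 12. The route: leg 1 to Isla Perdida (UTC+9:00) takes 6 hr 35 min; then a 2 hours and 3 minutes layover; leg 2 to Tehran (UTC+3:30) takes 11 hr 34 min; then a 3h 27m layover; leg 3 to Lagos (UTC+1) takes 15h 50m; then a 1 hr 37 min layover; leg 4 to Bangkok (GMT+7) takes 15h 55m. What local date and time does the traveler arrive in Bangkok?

Convert departure to UTC: 17:06 − 2:00 = 15:06 UTC on Aug 12.
Add 6 hours and 35 minutes leg 1 → 21:41 UTC.
Add 2 hours and 3 minutes layover in Isla Perdida → 23:44 UTC.
Add 11 hours 34 minutes leg 2 → 11:18 UTC (Aug 13).
Add 3 hours and 27 minutes layover in Tehran → 14:45 UTC.
Add 15 hours 50 minutes leg 3 → 06:35 UTC (Aug 14).
Add 1 hour and 37 minutes layover in Lagos → 08:12 UTC.
Add 15 hours 55 minutes leg 4 → 00:07 UTC (Aug 15).
Bangkok is UTC+7:00, so local arrival = 00:07 + 7:00 = 07:07 on Aug 15.

07:07 on August 15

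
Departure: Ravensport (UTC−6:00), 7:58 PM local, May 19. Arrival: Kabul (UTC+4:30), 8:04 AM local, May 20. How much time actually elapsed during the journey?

1 hour 36 minutes

Departure in UTC: 7:58 PM + 6:00 = 1:58 AM on May 20.
Arrival in UTC: 8:04 AM − 4:30 = 3:34 AM on May 20.
Elapsed = 3:34 AM − 1:58 AM = 1 hour 36 minutes.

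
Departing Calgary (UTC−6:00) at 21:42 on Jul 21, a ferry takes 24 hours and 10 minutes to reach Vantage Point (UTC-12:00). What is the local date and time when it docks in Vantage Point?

Convert departure to UTC: 21:42 + 6:00 = 03:42 UTC on Jul 22.
Add 24 hours and 10 minutes travel time → 03:52 UTC (Jul 23).
Vantage Point is UTC−12:00, so local arrival = 03:52 − 12:00 = 15:52 on Jul 22.

15:52 on July 22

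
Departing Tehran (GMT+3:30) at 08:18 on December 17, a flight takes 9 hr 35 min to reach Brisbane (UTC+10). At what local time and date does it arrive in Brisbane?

Convert departure to UTC: 08:18 − 3:30 = 04:48 UTC on Dec 17.
Add 9 hours and 35 minutes travel time → 14:23 UTC.
Brisbane is UTC+10:00, so local arrival = 14:23 + 10:00 = 00:23 on Dec 18.

00:23 on Dec 18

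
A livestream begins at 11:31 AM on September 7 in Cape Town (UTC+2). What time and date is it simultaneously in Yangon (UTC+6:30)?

4:01 PM on Sep 7

Yangon is 4:30 ahead of Cape Town.
Shift by the zone difference: 11:31 AM + 4:30 = 4:01 PM on Sep 7 in Yangon.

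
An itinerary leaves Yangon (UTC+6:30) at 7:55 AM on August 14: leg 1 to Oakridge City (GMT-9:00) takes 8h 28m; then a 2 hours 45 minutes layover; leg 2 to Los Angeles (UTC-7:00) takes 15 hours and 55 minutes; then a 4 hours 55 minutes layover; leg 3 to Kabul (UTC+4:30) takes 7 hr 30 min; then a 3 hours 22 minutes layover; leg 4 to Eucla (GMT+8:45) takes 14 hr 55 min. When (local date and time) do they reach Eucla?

Convert departure to UTC: 7:55 AM − 6:30 = 1:25 AM UTC on Aug 14.
Add 8 hours and 28 minutes leg 1 → 9:53 AM UTC.
Add 2 hours 45 minutes layover in Oakridge City → 12:38 PM UTC.
Add 15 hours and 55 minutes leg 2 → 4:33 AM UTC (Aug 15).
Add 4 hours 55 minutes layover in Los Angeles → 9:28 AM UTC.
Add 7 hours 30 minutes leg 3 → 4:58 PM UTC.
Add 3 hours and 22 minutes layover in Kabul → 8:20 PM UTC.
Add 14 hours 55 minutes leg 4 → 11:15 AM UTC (Aug 16).
Eucla is UTC+8:45, so local arrival = 11:15 AM + 8:45 = 8:00 PM on Aug 16.

8:00 PM on August 16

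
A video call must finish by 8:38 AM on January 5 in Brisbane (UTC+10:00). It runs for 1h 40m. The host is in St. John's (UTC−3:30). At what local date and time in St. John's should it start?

5:28 PM on January 4

Target end time in UTC: 8:38 AM − 10:00 = 10:38 PM on Jan 4.
Subtract 1 hour 40 minutes → start 8:58 PM UTC on Jan 4.
St. John's is UTC−3:30: 8:58 PM − 3:30 = 5:28 PM on Jan 4.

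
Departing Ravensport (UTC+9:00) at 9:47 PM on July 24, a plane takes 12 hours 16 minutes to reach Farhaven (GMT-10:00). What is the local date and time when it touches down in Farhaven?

Convert departure to UTC: 9:47 PM − 9:00 = 12:47 PM UTC on Jul 24.
Add 12 hours 16 minutes travel time → 1:03 AM UTC (Jul 25).
Farhaven is UTC−10:00, so local arrival = 1:03 AM − 10:00 = 3:03 PM on Jul 24.

3:03 PM on July 24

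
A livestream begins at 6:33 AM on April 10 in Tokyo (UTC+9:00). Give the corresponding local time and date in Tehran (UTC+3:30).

1:03 AM on April 10

In UTC: 6:33 AM − 9:00 = 9:33 PM on Apr 9.
Tehran is UTC+3:30: 9:33 PM + 3:30 = 1:03 AM on Apr 10.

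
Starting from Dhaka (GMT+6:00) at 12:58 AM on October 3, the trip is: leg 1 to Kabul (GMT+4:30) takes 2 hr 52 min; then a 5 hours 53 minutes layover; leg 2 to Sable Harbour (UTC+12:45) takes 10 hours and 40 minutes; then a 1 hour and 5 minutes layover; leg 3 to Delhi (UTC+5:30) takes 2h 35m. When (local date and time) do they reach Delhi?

11:33 PM on October 3

Convert departure to UTC: 12:58 AM − 6:00 = 6:58 PM UTC on Oct 2.
Add 2 hours and 52 minutes leg 1 → 9:50 PM UTC.
Add 5 hours 53 minutes layover in Kabul → 3:43 AM UTC (Oct 3).
Add 10 hours and 40 minutes leg 2 → 2:23 PM UTC.
Add 1 hour 5 minutes layover in Sable Harbour → 3:28 PM UTC.
Add 2 hours 35 minutes leg 3 → 6:03 PM UTC.
Delhi is UTC+5:30, so local arrival = 6:03 PM + 5:30 = 11:33 PM on Oct 3.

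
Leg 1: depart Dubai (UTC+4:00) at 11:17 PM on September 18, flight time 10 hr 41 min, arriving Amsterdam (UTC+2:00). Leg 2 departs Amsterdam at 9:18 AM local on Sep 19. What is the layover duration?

Convert departure to UTC: 11:17 PM − 4:00 = 7:17 PM UTC on Sep 18.
Add 10 hours and 41 minutes flight time → 5:58 AM UTC (Sep 19).
Amsterdam is UTC+2:00, so local arrival = 5:58 AM + 2:00 = 7:58 AM on Sep 19.
Layover = 9:18 AM − 7:58 AM = 1 hour 20 minutes.

1 hour 20 minutes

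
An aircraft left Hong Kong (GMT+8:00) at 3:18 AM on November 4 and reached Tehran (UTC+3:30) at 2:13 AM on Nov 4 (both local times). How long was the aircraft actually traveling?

Departure in UTC: 3:18 AM − 8:00 = 7:18 PM on Nov 3.
Arrival in UTC: 2:13 AM − 3:30 = 10:43 PM on Nov 3.
Elapsed = 10:43 PM − 7:18 PM = 3 hours 25 minutes.

3 hours 25 minutes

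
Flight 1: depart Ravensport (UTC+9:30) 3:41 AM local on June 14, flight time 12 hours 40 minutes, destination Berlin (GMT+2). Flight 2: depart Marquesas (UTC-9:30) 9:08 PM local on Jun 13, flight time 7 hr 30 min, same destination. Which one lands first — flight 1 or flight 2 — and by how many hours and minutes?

Flight 1 in UTC: 3:41 AM − 9:30 = 6:11 PM on Jun 13.
+12 hours 40 minutes → arrive 6:51 AM UTC on Jun 14.
Flight 2 in UTC: 9:08 PM + 9:30 = 6:38 AM on Jun 14.
+7 hours and 30 minutes → arrive 2:08 PM UTC on Jun 14.
Flight 1 lands earlier by 7 hours 17 minutes.

the first, by 7 hours 17 minutes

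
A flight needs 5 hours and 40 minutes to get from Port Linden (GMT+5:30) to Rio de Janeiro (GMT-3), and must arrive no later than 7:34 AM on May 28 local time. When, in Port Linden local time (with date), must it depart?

Target arrival in UTC: 7:34 AM + 3:00 = 10:34 AM on May 28.
Subtract 5 hours and 40 minutes → departure 4:54 AM UTC on May 28.
Port Linden is UTC+5:30: 4:54 AM + 5:30 = 10:24 AM on May 28.

10:24 AM on May 28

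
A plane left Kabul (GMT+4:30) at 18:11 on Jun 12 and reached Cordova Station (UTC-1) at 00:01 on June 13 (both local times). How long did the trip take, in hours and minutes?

Cordova Station is 5:30 behind Kabul.
Clock-face elapsed time (ignoring zones) is 5 hours 50 minutes.
Actual elapsed = 5 hours 50 minutes + 5:30 = 11 hours 20 minutes.

11 hours 20 minutes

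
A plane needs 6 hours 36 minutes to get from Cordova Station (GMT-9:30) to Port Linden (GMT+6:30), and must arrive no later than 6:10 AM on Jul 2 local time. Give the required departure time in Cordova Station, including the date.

7:34 AM on Jul 1

Target arrival in UTC: 6:10 AM − 6:30 = 11:40 PM on Jul 1.
Subtract 6 hours and 36 minutes → departure 5:04 PM UTC on Jul 1.
Cordova Station is UTC−9:30: 5:04 PM − 9:30 = 7:34 AM on Jul 1.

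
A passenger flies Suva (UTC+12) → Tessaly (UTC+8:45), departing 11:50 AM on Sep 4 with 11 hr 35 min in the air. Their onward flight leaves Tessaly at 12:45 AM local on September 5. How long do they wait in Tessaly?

4 hours 35 minutes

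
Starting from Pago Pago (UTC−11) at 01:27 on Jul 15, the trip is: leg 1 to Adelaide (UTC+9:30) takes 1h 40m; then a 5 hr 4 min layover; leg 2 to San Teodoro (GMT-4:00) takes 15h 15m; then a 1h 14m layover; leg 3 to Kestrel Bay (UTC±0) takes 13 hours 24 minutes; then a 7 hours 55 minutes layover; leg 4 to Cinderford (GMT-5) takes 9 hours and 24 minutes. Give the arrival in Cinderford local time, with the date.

13:23 on July 17

Convert departure to UTC: 01:27 + 11:00 = 12:27 UTC on Jul 15.
Add 1 hour and 40 minutes leg 1 → 14:07 UTC.
Add 5 hours and 4 minutes layover in Adelaide → 19:11 UTC.
Add 15 hours 15 minutes leg 2 → 10:26 UTC (Jul 16).
Add 1 hour and 14 minutes layover in San Teodoro → 11:40 UTC.
Add 13 hours and 24 minutes leg 3 → 01:04 UTC (Jul 17).
Add 7 hours and 55 minutes layover in Kestrel Bay → 08:59 UTC.
Add 9 hours and 24 minutes leg 4 → 18:23 UTC.
Cinderford is UTC−5:00, so local arrival = 18:23 − 5:00 = 13:23 on Jul 17.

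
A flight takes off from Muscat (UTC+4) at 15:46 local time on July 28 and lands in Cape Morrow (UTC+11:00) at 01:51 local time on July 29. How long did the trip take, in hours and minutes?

Cape Morrow is 7:00 ahead of Muscat.
Clock-face elapsed time (ignoring zones) is 10 hours 5 minutes.
Actual elapsed = 10 hours 5 minutes − 7:00 = 3 hours 5 minutes.

3 hours 5 minutes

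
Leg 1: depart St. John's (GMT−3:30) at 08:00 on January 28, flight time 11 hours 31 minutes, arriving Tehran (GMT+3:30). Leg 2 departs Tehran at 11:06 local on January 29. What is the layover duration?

8 hours 35 minutes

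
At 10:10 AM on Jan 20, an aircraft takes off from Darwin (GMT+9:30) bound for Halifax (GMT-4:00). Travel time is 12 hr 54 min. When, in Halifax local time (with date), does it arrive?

9:34 AM on January 20

Convert departure to UTC: 10:10 AM − 9:30 = 12:40 AM UTC on Jan 20.
Add 12 hours and 54 minutes travel time → 1:34 PM UTC.
Halifax is UTC−4:00, so local arrival = 1:34 PM − 4:00 = 9:34 AM on Jan 20.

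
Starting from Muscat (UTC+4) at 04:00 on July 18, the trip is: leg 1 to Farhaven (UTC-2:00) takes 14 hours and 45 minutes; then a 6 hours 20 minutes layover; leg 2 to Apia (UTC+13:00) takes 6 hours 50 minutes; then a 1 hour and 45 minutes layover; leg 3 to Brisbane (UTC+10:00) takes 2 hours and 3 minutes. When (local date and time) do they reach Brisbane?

17:43 on July 19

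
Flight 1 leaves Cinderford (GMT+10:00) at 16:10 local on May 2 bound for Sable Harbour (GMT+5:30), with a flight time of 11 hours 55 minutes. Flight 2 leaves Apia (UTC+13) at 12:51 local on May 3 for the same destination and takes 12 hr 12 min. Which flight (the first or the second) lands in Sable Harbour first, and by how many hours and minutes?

the first, by 17 hours 58 minutes

Flight 1 in UTC: 16:10 − 10:00 = 06:10 on May 2.
+11 hours and 55 minutes → arrive 18:05 UTC on May 2.
Flight 2 in UTC: 12:51 − 13:00 = 23:51 on May 2.
+12 hours 12 minutes → arrive 12:03 UTC on May 3.
Flight 1 lands earlier by 17 hours 58 minutes.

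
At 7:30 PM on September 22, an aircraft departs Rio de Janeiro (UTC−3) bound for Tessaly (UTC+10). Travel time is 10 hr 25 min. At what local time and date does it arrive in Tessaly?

6:55 PM on Sep 23

Convert departure to UTC: 7:30 PM + 3:00 = 10:30 PM UTC on Sep 22.
Add 10 hours and 25 minutes travel time → 8:55 AM UTC (Sep 23).
Tessaly is UTC+10:00, so local arrival = 8:55 AM + 10:00 = 6:55 PM on Sep 23.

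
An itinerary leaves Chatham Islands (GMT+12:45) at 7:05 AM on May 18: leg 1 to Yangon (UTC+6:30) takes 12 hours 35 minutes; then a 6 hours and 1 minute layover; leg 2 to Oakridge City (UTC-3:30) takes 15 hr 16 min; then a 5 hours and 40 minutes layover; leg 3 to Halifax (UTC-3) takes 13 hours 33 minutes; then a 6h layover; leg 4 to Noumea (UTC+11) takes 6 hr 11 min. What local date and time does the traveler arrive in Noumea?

Convert departure to UTC: 7:05 AM − 12:45 = 6:20 PM UTC on May 17.
Add 12 hours and 35 minutes leg 1 → 6:55 AM UTC (May 18).
Add 6 hours and 1 minute layover in Yangon → 12:56 PM UTC.
Add 15 hours 16 minutes leg 2 → 4:12 AM UTC (May 19).
Add 5 hours 40 minutes layover in Oakridge City → 9:52 AM UTC.
Add 13 hours 33 minutes leg 3 → 11:25 PM UTC.
Add 6 hours layover in Halifax → 5:25 AM UTC (May 20).
Add 6 hours and 11 minutes leg 4 → 11:36 AM UTC.
Noumea is UTC+11:00, so local arrival = 11:36 AM + 11:00 = 10:36 PM on May 20.

10:36 PM on May 20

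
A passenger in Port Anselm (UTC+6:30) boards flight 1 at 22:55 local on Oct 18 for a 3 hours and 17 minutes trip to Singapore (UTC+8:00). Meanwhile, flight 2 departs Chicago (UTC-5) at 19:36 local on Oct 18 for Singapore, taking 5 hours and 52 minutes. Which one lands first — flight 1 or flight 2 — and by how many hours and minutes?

the first, by 10 hours 46 minutes

Flight 1 in UTC: 22:55 − 6:30 = 16:25 on Oct 18.
+3 hours and 17 minutes → arrive 19:42 UTC on Oct 18.
Flight 2 in UTC: 19:36 + 5:00 = 00:36 on Oct 19.
+5 hours 52 minutes → arrive 06:28 UTC on Oct 19.
Flight 1 lands earlier by 10 hours 46 minutes.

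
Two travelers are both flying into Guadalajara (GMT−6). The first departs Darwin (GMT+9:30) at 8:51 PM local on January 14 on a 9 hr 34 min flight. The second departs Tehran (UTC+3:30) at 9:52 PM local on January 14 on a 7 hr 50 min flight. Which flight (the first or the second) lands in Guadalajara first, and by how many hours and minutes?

the first, by 5 hours 17 minutes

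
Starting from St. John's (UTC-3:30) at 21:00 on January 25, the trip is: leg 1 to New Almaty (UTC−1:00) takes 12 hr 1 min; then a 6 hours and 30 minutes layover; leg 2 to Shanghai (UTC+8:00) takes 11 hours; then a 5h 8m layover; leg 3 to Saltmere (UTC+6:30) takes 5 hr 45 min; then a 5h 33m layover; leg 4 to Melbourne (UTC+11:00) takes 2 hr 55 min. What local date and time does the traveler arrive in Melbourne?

Convert departure to UTC: 21:00 + 3:30 = 00:30 UTC on Jan 26.
Add 12 hours and 1 minute leg 1 → 12:31 UTC.
Add 6 hours 30 minutes layover in New Almaty → 19:01 UTC.
Add 11 hours leg 2 → 06:01 UTC (Jan 27).
Add 5 hours and 8 minutes layover in Shanghai → 11:09 UTC.
Add 5 hours and 45 minutes leg 3 → 16:54 UTC.
Add 5 hours and 33 minutes layover in Saltmere → 22:27 UTC.
Add 2 hours and 55 minutes leg 4 → 01:22 UTC (Jan 28).
Melbourne is UTC+11:00, so local arrival = 01:22 + 11:00 = 12:22 on Jan 28.

12:22 on January 28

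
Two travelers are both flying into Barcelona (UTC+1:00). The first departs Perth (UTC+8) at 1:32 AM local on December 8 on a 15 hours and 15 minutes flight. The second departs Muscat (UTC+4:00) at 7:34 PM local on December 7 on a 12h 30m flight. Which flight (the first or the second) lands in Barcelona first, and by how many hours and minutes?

the second, by 4 hours 43 minutes

Flight 1 in UTC: 1:32 AM − 8:00 = 5:32 PM on Dec 7.
+15 hours 15 minutes → arrive 8:47 AM UTC on Dec 8.
Flight 2 in UTC: 7:34 PM − 4:00 = 3:34 PM on Dec 7.
+12 hours and 30 minutes → arrive 4:04 AM UTC on Dec 8.
Flight 2 lands earlier by 4 hours 43 minutes.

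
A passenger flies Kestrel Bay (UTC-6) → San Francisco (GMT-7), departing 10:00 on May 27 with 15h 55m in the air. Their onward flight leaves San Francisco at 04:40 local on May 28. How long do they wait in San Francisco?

Convert departure to UTC: 10:00 + 6:00 = 16:00 UTC on May 27.
Add 15 hours 55 minutes flight time → 07:55 UTC (May 28).
San Francisco is UTC−7:00, so local arrival = 07:55 − 7:00 = 00:55 on May 28.
Layover = 04:40 − 00:55 = 3 hours 45 minutes.

3 hours 45 minutes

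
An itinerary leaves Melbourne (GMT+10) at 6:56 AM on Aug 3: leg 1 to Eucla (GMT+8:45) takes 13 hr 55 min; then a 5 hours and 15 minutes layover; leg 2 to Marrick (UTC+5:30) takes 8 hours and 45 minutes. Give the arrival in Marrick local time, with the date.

6:21 AM on August 4

Convert departure to UTC: 6:56 AM − 10:00 = 8:56 PM UTC on Aug 2.
Add 13 hours 55 minutes leg 1 → 10:51 AM UTC (Aug 3).
Add 5 hours 15 minutes layover in Eucla → 4:06 PM UTC.
Add 8 hours 45 minutes leg 2 → 12:51 AM UTC (Aug 4).
Marrick is UTC+5:30, so local arrival = 12:51 AM + 5:30 = 6:21 AM on Aug 4.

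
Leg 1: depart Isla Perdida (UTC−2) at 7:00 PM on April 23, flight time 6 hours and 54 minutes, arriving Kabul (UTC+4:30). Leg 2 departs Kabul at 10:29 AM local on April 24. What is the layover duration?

2 hours 5 minutes

Convert departure to UTC: 7:00 PM + 2:00 = 9:00 PM UTC on Apr 23.
Add 6 hours and 54 minutes flight time → 3:54 AM UTC (Apr 24).
Kabul is UTC+4:30, so local arrival = 3:54 AM + 4:30 = 8:24 AM on Apr 24.
Layover = 10:29 AM − 8:24 AM = 2 hours 5 minutes.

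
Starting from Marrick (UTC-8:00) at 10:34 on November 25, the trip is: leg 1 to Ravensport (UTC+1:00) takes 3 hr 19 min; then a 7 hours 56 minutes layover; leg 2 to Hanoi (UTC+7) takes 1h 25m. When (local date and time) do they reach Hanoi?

Convert departure to UTC: 10:34 + 8:00 = 18:34 UTC on Nov 25.
Add 3 hours and 19 minutes leg 1 → 21:53 UTC.
Add 7 hours 56 minutes layover in Ravensport → 05:49 UTC (Nov 26).
Add 1 hour 25 minutes leg 2 → 07:14 UTC.
Hanoi is UTC+7:00, so local arrival = 07:14 + 7:00 = 14:14 on Nov 26.

14:14 on Nov 26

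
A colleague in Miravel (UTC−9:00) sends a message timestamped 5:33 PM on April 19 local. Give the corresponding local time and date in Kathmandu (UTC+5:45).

8:18 AM on Apr 20

In UTC: 5:33 PM + 9:00 = 2:33 AM on Apr 20.
Kathmandu is UTC+5:45: 2:33 AM + 5:45 = 8:18 AM on Apr 20.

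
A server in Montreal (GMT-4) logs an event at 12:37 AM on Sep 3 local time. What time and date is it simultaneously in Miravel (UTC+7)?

Miravel is 11:00 ahead of Montreal.
Shift by the zone difference: 12:37 AM + 11:00 = 11:37 AM on Sep 3 in Miravel.

11:37 AM on Sep 3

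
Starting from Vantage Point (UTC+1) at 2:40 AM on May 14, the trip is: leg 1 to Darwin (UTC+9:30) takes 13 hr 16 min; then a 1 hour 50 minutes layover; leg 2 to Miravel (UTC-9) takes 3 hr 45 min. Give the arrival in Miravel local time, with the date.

11:31 AM on May 14

Convert departure to UTC: 2:40 AM − 1:00 = 1:40 AM UTC on May 14.
Add 13 hours and 16 minutes leg 1 → 2:56 PM UTC.
Add 1 hour and 50 minutes layover in Darwin → 4:46 PM UTC.
Add 3 hours and 45 minutes leg 2 → 8:31 PM UTC.
Miravel is UTC−9:00, so local arrival = 8:31 PM − 9:00 = 11:31 AM on May 14.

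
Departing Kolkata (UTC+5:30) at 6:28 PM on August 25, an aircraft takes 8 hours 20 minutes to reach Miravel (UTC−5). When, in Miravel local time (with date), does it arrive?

Convert departure to UTC: 6:28 PM − 5:30 = 12:58 PM UTC on Aug 25.
Add 8 hours 20 minutes travel time → 9:18 PM UTC.
Miravel is UTC−5:00, so local arrival = 9:18 PM − 5:00 = 4:18 PM on Aug 25.

4:18 PM on Aug 25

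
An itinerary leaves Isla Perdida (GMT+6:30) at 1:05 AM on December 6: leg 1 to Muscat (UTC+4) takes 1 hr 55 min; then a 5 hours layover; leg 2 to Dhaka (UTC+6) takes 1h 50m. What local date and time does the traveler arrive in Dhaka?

Convert departure to UTC: 1:05 AM − 6:30 = 6:35 PM UTC on Dec 5.
Add 1 hour and 55 minutes leg 1 → 8:30 PM UTC.
Add 5 hours layover in Muscat → 1:30 AM UTC (Dec 6).
Add 1 hour 50 minutes leg 2 → 3:20 AM UTC.
Dhaka is UTC+6:00, so local arrival = 3:20 AM + 6:00 = 9:20 AM on Dec 6.

9:20 AM on Dec 6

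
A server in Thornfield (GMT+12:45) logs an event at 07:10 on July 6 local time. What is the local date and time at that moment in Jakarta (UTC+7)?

01:25 on Jul 6

In UTC: 07:10 − 12:45 = 18:25 on Jul 5.
Jakarta is UTC+7:00: 18:25 + 7:00 = 01:25 on Jul 6.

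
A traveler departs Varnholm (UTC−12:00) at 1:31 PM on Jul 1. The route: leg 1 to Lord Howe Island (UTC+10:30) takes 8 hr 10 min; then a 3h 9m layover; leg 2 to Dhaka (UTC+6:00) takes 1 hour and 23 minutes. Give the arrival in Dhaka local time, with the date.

Convert departure to UTC: 1:31 PM + 12:00 = 1:31 AM UTC on Jul 2.
Add 8 hours and 10 minutes leg 1 → 9:41 AM UTC.
Add 3 hours and 9 minutes layover in Lord Howe Island → 12:50 PM UTC.
Add 1 hour and 23 minutes leg 2 → 2:13 PM UTC.
Dhaka is UTC+6:00, so local arrival = 2:13 PM + 6:00 = 8:13 PM on Jul 2.

8:13 PM on Jul 2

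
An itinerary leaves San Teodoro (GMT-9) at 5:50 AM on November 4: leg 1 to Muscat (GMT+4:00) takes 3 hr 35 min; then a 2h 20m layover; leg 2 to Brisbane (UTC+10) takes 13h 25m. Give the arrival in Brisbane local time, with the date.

8:10 PM on Nov 5

Convert departure to UTC: 5:50 AM + 9:00 = 2:50 PM UTC on Nov 4.
Add 3 hours and 35 minutes leg 1 → 6:25 PM UTC.
Add 2 hours and 20 minutes layover in Muscat → 8:45 PM UTC.
Add 13 hours and 25 minutes leg 2 → 10:10 AM UTC (Nov 5).
Brisbane is UTC+10:00, so local arrival = 10:10 AM + 10:00 = 8:10 PM on Nov 5.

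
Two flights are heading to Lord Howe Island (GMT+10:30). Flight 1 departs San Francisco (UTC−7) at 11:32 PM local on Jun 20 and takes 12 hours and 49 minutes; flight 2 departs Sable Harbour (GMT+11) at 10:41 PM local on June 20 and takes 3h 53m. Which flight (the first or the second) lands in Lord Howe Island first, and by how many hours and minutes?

the second, by 27 hours 47 minutes

Flight 1 in UTC: 11:32 PM + 7:00 = 6:32 AM on Jun 21.
+12 hours and 49 minutes → arrive 7:21 PM UTC on Jun 21.
Flight 2 in UTC: 10:41 PM − 11:00 = 11:41 AM on Jun 20.
+3 hours and 53 minutes → arrive 3:34 PM UTC on Jun 20.
Flight 2 lands earlier by 27 hours 47 minutes.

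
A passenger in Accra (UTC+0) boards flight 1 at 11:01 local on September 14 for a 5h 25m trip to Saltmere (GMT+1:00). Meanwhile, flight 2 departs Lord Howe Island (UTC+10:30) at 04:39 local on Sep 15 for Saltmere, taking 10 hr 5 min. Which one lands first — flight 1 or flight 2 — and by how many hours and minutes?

the first, by 11 hours 48 minutes

Flight 1 departs at 11:01 UTC (Sep 14).
+5 hours 25 minutes → arrive 16:26 UTC on Sep 14.
Flight 2 in UTC: 04:39 − 10:30 = 18:09 on Sep 14.
+10 hours 5 minutes → arrive 04:14 UTC on Sep 15.
Flight 1 lands earlier by 11 hours 48 minutes.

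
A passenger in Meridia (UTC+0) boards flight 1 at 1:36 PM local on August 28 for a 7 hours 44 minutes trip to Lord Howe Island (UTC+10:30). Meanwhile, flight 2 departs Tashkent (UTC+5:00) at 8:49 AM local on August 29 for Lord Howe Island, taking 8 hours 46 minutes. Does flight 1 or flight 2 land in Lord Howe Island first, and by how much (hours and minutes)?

Flight 1 departs at 1:36 PM UTC (Aug 28).
+7 hours and 44 minutes → arrive 9:20 PM UTC on Aug 28.
Flight 2 in UTC: 8:49 AM − 5:00 = 3:49 AM on Aug 29.
+8 hours 46 minutes → arrive 12:35 PM UTC on Aug 29.
Flight 1 lands earlier by 15 hours 15 minutes.

the first, by 15 hours 15 minutes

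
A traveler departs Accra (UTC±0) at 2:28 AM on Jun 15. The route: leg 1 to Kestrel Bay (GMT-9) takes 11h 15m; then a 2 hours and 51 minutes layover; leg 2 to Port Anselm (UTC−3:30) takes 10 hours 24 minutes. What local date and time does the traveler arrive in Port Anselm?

11:28 PM on June 15

Accra is at UTC+0, so departure is already 2:28 AM UTC on Jun 15.
Add 11 hours 15 minutes leg 1 → 1:43 PM UTC.
Add 2 hours 51 minutes layover in Kestrel Bay → 4:34 PM UTC.
Add 10 hours 24 minutes leg 2 → 2:58 AM UTC (Jun 16).
Port Anselm is UTC−3:30, so local arrival = 2:58 AM − 3:30 = 11:28 PM on Jun 15.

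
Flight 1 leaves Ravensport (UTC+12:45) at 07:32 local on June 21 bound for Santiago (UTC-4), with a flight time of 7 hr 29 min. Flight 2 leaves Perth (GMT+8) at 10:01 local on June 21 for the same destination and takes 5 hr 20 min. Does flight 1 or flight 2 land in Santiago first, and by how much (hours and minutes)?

the first, by 5 hours 5 minutes

Flight 1 in UTC: 07:32 − 12:45 = 18:47 on Jun 20.
+7 hours 29 minutes → arrive 02:16 UTC on Jun 21.
Flight 2 in UTC: 10:01 − 8:00 = 02:01 on Jun 21.
+5 hours 20 minutes → arrive 07:21 UTC on Jun 21.
Flight 1 lands earlier by 5 hours 5 minutes.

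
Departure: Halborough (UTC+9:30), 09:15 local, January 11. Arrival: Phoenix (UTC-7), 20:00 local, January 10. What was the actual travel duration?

3 hours 15 minutes

Departure in UTC: 09:15 − 9:30 = 23:45 on Jan 10.
Arrival in UTC: 20:00 + 7:00 = 03:00 on Jan 11.
Elapsed = 03:00 − 23:45 (+1 day) = 3 hours 15 minutes.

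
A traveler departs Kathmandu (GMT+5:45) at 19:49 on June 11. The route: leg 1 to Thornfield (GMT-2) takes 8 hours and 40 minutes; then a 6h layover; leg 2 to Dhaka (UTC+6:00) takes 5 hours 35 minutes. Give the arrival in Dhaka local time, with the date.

Convert departure to UTC: 19:49 − 5:45 = 14:04 UTC on Jun 11.
Add 8 hours 40 minutes leg 1 → 22:44 UTC.
Add 6 hours layover in Thornfield → 04:44 UTC (Jun 12).
Add 5 hours and 35 minutes leg 2 → 10:19 UTC.
Dhaka is UTC+6:00, so local arrival = 10:19 + 6:00 = 16:19 on Jun 12.

16:19 on June 12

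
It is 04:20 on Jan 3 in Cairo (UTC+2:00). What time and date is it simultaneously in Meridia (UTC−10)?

Meridia is 12:00 behind Cairo.
Shift by the zone difference: 04:20 − 12:00 = 16:20 on Jan 2 in Meridia.

16:20 on January 2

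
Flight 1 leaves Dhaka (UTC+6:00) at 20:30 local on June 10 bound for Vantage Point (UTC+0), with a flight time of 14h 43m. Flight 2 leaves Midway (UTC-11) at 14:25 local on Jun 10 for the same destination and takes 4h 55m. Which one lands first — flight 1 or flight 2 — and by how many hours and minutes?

the first, by 1 hour 7 minutes

Flight 1 in UTC: 20:30 − 6:00 = 14:30 on Jun 10.
+14 hours and 43 minutes → arrive 05:13 UTC on Jun 11.
Flight 2 in UTC: 14:25 + 11:00 = 01:25 on Jun 11.
+4 hours 55 minutes → arrive 06:20 UTC on Jun 11.
Flight 1 lands earlier by 1 hour 7 minutes.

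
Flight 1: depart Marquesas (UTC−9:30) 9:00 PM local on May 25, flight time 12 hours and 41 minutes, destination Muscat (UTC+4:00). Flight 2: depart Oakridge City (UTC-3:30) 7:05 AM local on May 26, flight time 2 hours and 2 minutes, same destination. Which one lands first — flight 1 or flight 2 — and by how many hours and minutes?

Flight 1 in UTC: 9:00 PM + 9:30 = 6:30 AM on May 26.
+12 hours and 41 minutes → arrive 7:11 PM UTC on May 26.
Flight 2 in UTC: 7:05 AM + 3:30 = 10:35 AM on May 26.
+2 hours and 2 minutes → arrive 12:37 PM UTC on May 26.
Flight 2 lands earlier by 6 hours 34 minutes.

the second, by 6 hours 34 minutes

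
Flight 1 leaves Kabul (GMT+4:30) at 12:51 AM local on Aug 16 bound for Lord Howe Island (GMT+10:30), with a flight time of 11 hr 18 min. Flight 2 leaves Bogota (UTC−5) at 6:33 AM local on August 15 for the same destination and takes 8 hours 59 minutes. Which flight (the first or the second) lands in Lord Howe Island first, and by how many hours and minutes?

Flight 1 in UTC: 12:51 AM − 4:30 = 8:21 PM on Aug 15.
+11 hours and 18 minutes → arrive 7:39 AM UTC on Aug 16.
Flight 2 in UTC: 6:33 AM + 5:00 = 11:33 AM on Aug 15.
+8 hours and 59 minutes → arrive 8:32 PM UTC on Aug 15.
Flight 2 lands earlier by 11 hours 7 minutes.

the second, by 11 hours 7 minutes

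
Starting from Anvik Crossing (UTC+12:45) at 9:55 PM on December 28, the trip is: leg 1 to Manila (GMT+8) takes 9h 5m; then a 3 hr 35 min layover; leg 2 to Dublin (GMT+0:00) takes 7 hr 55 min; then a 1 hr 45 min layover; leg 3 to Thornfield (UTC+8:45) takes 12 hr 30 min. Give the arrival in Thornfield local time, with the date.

Convert departure to UTC: 9:55 PM − 12:45 = 9:10 AM UTC on Dec 28.
Add 9 hours and 5 minutes leg 1 → 6:15 PM UTC.
Add 3 hours and 35 minutes layover in Manila → 9:50 PM UTC.
Add 7 hours and 55 minutes leg 2 → 5:45 AM UTC (Dec 29).
Add 1 hour 45 minutes layover in Dublin → 7:30 AM UTC.
Add 12 hours and 30 minutes leg 3 → 8:00 PM UTC.
Thornfield is UTC+8:45, so local arrival = 8:00 PM + 8:45 = 4:45 AM on Dec 30.

4:45 AM on Dec 30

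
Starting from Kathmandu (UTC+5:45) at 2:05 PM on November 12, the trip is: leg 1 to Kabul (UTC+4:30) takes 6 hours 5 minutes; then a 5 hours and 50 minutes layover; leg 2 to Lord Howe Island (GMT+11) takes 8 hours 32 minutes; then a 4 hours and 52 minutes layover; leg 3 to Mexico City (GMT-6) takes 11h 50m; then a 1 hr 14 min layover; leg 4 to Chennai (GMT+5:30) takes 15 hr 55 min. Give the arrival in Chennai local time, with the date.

Convert departure to UTC: 2:05 PM − 5:45 = 8:20 AM UTC on Nov 12.
Add 6 hours 5 minutes leg 1 → 2:25 PM UTC.
Add 5 hours and 50 minutes layover in Kabul → 8:15 PM UTC.
Add 8 hours 32 minutes leg 2 → 4:47 AM UTC (Nov 13).
Add 4 hours and 52 minutes layover in Lord Howe Island → 9:39 AM UTC.
Add 11 hours and 50 minutes leg 3 → 9:29 PM UTC.
Add 1 hour 14 minutes layover in Mexico City → 10:43 PM UTC.
Add 15 hours and 55 minutes leg 4 → 2:38 PM UTC (Nov 14).
Chennai is UTC+5:30, so local arrival = 2:38 PM + 5:30 = 8:08 PM on Nov 14.

8:08 PM on November 14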